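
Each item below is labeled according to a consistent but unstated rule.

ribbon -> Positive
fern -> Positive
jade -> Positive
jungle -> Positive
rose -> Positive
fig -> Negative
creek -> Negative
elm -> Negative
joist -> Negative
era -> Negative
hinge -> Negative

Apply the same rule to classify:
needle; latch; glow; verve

Positive, Negative, Positive, Negative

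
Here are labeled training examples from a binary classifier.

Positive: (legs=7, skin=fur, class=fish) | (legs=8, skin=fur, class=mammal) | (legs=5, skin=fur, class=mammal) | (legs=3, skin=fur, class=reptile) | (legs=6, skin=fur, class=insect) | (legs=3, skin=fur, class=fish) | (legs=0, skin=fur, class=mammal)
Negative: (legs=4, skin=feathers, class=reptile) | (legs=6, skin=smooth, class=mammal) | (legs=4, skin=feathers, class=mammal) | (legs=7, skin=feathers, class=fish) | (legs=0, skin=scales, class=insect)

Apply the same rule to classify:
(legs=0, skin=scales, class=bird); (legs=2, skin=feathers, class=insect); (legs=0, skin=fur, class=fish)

Negative, Negative, Positive

Every 'Positive' example satisfies: skin is fur. None of the 'Negative' examples do.
(legs=0, skin=scales, class=bird) — skin is scales, hence Negative. (legs=2, skin=feathers, class=insect) — skin is feathers, hence Negative. (legs=0, skin=fur, class=fish) — skin is fur, hence Positive.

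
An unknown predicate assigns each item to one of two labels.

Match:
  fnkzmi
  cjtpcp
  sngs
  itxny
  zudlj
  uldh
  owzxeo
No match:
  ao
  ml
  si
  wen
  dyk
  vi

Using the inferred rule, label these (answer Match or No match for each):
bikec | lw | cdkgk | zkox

Match, No match, Match, Match

Rule: length ≥ 4. This holds for each 'Match' example and fails for each 'No match' one.
bikec: length 5, matches → Match. lw: length 2, lacks this property → No match. cdkgk: length 5, matches → Match. zkox: length 4, matches → Match.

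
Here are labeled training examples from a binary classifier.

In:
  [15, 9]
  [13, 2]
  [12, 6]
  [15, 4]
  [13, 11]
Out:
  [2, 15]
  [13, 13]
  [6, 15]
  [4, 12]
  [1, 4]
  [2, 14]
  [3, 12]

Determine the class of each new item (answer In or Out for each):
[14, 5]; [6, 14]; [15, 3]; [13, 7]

In, Out, In, In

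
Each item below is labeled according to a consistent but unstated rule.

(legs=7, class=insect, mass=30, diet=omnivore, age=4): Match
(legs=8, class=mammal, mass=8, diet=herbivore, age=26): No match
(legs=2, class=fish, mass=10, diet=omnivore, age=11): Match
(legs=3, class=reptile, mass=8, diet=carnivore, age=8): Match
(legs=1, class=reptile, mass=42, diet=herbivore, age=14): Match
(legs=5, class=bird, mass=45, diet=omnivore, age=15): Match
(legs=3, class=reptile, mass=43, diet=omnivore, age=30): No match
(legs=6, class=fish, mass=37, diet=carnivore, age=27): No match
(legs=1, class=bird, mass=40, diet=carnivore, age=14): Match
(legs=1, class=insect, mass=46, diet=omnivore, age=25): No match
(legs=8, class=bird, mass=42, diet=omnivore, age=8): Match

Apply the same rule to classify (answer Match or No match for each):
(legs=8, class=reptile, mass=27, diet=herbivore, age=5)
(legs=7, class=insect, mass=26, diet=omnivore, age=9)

Match, Match

The classifier is using: age ≤ 15.
(legs=8, class=reptile, mass=27, diet=herbivore, age=5) — age = 5, hence Match.
(legs=7, class=insect, mass=26, diet=omnivore, age=9) — age = 9, hence Match.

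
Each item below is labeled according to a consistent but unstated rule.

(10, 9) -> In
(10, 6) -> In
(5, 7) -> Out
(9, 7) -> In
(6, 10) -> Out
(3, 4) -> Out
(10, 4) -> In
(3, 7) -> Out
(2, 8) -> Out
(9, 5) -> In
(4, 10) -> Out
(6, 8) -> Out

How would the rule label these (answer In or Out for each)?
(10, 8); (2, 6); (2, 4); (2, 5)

The classifier is using: first > second.
(10, 8) — 10 > 8, hence In. (2, 6) — 2 < 6, hence Out. (2, 4) — 2 < 4, hence Out. (2, 5) — 2 < 5, hence Out.

In, Out, Out, Out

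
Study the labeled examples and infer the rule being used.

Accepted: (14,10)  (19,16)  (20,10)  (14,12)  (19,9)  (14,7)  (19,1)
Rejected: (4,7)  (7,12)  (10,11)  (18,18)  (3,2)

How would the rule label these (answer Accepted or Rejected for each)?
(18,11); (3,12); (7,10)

The pattern is that an item is 'Accepted' exactly when: first > second AND sum ≥ 11.
(18,11) — 18 > 11, 18+11 = 29, hence Accepted.
(3,12) — 3 < 12, 3+12 = 15, hence Rejected.
(7,10) — 7 < 10, 7+10 = 17, hence Rejected.

Accepted, Rejected, Rejected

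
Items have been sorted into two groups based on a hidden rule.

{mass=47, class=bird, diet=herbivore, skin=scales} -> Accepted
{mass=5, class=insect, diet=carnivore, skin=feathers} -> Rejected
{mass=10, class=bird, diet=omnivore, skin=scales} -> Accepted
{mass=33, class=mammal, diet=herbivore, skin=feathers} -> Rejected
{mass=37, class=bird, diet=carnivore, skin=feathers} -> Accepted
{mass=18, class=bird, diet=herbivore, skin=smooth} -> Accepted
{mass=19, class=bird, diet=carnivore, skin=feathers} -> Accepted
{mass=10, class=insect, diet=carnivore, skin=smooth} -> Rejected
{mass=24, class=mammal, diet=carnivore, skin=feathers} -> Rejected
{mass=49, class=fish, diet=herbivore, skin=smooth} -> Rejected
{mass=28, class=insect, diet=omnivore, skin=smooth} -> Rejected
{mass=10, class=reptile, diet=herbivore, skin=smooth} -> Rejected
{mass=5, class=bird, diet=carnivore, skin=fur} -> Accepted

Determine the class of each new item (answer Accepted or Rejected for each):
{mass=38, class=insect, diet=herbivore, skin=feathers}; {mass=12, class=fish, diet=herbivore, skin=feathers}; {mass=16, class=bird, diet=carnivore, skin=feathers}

A rule that fits every label: class is bird — true of each 'Accepted' example, false of each 'Rejected' one.
{mass=38, class=insect, diet=herbivore, skin=feathers}: Rejected (class is insect).
{mass=12, class=fish, diet=herbivore, skin=feathers}: Rejected (class is fish).
{mass=16, class=bird, diet=carnivore, skin=feathers}: Accepted (class is bird).

Rejected, Rejected, Accepted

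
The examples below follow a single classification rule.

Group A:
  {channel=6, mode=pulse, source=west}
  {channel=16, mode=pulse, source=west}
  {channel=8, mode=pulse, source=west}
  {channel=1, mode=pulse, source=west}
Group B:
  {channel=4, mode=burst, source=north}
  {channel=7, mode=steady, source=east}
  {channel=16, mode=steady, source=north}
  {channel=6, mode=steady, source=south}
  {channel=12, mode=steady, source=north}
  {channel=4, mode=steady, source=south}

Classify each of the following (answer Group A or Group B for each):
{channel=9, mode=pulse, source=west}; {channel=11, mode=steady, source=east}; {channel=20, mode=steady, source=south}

The common property of the 'Group A' items is: mode is pulse. No 'Group B' item has it.
{channel=9, mode=pulse, source=west} — mode is pulse, hence Group A.
{channel=11, mode=steady, source=east} — mode is steady, hence Group B.
{channel=20, mode=steady, source=south} — mode is steady, hence Group B.

Group A, Group B, Group B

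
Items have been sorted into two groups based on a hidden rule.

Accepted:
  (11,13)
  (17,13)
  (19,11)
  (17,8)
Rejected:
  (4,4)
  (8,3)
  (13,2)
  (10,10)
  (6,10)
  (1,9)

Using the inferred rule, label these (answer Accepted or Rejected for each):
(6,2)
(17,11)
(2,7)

Rejected, Accepted, Rejected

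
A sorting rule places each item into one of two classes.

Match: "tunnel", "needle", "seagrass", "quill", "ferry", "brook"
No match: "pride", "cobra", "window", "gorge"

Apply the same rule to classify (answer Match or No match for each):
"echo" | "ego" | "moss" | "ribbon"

No match, No match, Match, Match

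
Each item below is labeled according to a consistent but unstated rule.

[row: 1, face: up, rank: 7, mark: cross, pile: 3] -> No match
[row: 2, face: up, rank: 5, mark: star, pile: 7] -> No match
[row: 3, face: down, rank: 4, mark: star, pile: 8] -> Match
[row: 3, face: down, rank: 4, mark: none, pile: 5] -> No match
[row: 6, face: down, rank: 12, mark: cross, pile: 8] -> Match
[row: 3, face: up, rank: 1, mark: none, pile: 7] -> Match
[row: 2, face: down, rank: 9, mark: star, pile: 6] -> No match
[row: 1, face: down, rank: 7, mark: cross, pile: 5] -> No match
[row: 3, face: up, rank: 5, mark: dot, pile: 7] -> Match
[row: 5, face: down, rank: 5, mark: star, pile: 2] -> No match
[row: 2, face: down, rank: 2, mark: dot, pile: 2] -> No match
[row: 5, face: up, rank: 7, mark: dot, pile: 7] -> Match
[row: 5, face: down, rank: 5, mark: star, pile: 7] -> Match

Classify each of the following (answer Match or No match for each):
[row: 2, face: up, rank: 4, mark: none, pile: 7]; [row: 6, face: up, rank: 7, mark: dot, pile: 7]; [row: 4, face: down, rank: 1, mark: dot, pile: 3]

No match, Match, No match

A rule that fits every label: pile ≥ 6 AND row ≥ 3 — true of each 'Match' example, false of each 'No match' one.
[row: 2, face: up, rank: 4, mark: none, pile: 7]: No match (pile = 7, row = 2). [row: 6, face: up, rank: 7, mark: dot, pile: 7]: Match (pile = 7, row = 6). [row: 4, face: down, rank: 1, mark: dot, pile: 3]: No match (pile = 3, row = 4).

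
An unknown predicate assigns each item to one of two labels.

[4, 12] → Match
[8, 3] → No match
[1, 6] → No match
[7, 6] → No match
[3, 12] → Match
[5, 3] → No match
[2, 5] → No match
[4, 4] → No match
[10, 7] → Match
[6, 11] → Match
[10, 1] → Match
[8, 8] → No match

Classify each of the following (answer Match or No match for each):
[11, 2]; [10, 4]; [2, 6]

Match, Match, No match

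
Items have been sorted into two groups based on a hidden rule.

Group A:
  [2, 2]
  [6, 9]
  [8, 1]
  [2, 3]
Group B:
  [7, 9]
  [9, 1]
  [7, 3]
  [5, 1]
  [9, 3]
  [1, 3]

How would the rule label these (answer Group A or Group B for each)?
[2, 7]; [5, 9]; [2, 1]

Every 'Group A' example satisfies: first is even. None of the 'Group B' examples do.
[2, 7] → first 2 → Group A. [5, 9] → first 5 → Group B. [2, 1] → first 2 → Group A.

Group A, Group B, Group A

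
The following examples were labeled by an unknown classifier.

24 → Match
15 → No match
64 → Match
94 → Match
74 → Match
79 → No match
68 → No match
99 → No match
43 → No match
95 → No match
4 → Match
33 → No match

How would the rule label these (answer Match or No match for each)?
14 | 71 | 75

Rule: ends in digit 4. This holds for each 'Match' example and fails for each 'No match' one.
14: last digit 4 — checks out, so Match. 71: last digit 1 — doesn't qualify, so No match. 75: last digit 5 — doesn't qualify, so No match.

Match, No match, No match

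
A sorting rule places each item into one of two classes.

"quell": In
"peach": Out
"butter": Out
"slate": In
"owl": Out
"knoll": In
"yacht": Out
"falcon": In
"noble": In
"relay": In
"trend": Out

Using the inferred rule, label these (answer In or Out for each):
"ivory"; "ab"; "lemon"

Out, Out, In

'In' ⟺ length ≥ 5 AND contains 'l'.
"ivory": length 5, no 'l' — lacks this property, so Out. "ab": length 2, no 'l' — lacks this property, so Out. "lemon": length 5, has 'l' — fits, so In.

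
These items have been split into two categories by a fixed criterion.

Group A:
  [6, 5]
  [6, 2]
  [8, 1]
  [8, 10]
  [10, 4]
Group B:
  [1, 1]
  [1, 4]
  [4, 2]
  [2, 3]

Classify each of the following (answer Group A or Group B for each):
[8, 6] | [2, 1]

Group A, Group B

The pattern is that an item is 'Group A' exactly when: sum ≥ 8.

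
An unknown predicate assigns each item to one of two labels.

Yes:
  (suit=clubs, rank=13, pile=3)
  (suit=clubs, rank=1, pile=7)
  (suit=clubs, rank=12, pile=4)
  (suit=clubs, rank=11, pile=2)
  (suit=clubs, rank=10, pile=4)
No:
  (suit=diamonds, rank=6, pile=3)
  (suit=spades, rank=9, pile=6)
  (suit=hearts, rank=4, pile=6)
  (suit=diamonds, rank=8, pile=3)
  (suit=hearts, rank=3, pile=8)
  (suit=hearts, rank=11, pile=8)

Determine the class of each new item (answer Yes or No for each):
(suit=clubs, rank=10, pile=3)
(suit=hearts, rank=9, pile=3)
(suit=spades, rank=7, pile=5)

Yes, No, No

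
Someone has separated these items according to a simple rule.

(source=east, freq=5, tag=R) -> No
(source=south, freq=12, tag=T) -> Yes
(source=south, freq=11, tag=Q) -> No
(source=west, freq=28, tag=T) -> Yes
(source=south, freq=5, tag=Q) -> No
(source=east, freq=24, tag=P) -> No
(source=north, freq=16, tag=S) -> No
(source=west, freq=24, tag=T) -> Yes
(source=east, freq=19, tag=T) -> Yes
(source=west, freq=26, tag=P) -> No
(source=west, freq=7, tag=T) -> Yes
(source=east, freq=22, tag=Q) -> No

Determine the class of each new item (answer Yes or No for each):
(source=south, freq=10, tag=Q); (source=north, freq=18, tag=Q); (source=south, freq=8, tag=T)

One predicate separates the groups cleanly: tag is T.

No, No, Yes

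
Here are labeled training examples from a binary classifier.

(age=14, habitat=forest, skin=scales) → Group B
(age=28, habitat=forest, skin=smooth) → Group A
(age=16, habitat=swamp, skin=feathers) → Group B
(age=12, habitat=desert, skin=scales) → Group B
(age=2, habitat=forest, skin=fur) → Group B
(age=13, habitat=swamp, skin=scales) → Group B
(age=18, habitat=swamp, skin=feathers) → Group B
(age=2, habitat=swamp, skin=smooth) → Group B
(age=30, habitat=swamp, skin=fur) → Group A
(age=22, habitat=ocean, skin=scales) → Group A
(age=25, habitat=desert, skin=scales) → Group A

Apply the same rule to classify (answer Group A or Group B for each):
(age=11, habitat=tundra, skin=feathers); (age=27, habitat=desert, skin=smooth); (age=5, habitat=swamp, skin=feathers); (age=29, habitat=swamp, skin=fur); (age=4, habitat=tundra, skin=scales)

Group B, Group A, Group B, Group A, Group B

The distinguishing property — age ≥ 22 — holds for all the 'Group A' cases and none of the 'Group B' cases.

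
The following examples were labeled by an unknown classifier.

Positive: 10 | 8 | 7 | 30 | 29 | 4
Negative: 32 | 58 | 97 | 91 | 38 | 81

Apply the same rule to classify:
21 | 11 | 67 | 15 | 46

The pattern is that an item is 'Positive' exactly when: at most 30.

Positive, Positive, Negative, Positive, Negative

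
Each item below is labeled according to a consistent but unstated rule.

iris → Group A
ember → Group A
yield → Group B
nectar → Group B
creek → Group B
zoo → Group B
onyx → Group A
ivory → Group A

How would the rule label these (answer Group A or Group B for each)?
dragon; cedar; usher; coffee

Group B, Group B, Group A, Group B

Rule: starts with a vowel. This holds for each 'Group A' example and fails for each 'Group B' one.
dragon: Group B (starts with 'd'). cedar: Group B (starts with 'c'). usher: Group A (starts with 'u'). coffee: Group B (starts with 'c').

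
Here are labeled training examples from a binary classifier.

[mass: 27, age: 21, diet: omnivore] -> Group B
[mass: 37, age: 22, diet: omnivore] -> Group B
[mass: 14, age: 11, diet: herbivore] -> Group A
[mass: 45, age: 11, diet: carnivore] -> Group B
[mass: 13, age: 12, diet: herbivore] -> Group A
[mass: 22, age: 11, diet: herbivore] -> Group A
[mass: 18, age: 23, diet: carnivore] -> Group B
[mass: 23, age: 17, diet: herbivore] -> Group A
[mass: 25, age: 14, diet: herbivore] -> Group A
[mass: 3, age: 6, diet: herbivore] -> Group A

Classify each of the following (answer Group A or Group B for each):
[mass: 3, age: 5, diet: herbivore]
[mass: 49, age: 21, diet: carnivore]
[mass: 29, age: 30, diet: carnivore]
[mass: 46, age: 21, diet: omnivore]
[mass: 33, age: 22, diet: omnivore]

Group A, Group B, Group B, Group B, Group B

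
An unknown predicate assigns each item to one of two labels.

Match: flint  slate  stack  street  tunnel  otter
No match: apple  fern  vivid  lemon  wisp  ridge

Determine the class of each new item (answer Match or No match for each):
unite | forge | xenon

The pattern is that an item is 'Match' exactly when: contains 't'.
unite — has 't', hence Match.
forge — no 't', hence No match.
xenon — no 't', hence No match.

Match, No match, No match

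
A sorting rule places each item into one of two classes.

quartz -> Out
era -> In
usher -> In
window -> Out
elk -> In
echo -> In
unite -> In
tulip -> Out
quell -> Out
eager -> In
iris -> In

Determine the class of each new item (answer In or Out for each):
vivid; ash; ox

Out, In, In

The rule appears to be: starts with a vowel.
vivid: starts with 'v' — fails this test, so Out.
ash: starts with 'a' — checks out, so In.
ox: starts with 'o' — checks out, so In.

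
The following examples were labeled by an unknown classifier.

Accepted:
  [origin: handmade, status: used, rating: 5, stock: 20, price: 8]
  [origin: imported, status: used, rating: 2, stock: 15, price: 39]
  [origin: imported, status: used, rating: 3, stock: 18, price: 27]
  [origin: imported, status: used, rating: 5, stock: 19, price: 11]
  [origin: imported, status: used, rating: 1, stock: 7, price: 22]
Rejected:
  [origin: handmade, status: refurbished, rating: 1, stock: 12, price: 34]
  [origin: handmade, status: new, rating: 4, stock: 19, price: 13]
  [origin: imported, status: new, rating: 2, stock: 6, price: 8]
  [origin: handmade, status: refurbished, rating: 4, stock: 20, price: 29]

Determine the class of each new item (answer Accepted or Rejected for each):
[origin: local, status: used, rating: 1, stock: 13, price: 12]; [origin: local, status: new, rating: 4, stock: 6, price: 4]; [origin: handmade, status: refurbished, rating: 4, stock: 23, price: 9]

Every 'Accepted' example satisfies: status is used. None of the 'Rejected' examples do.
[origin: local, status: used, rating: 1, stock: 13, price: 12]: Accepted (status is used). [origin: local, status: new, rating: 4, stock: 6, price: 4]: Rejected (status is new). [origin: handmade, status: refurbished, rating: 4, stock: 23, price: 9]: Rejected (status is refurbished).

Accepted, Rejected, Rejected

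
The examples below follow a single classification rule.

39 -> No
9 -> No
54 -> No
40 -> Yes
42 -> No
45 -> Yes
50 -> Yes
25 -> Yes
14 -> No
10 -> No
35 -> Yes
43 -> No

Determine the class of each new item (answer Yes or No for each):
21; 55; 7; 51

The distinguishing property — multiple of 5 AND at least 14 — holds for all the 'Yes' cases and none of the 'No' cases.
21 → 21 = 5·4 + 1, 21 ≥ 14 → No.
55 → 55 = 5·11, 55 ≥ 14 → Yes.
7 → 7 = 5·1 + 2, 7 < 14 → No.
51 → 51 = 5·10 + 1, 51 ≥ 14 → No.

No, Yes, No, No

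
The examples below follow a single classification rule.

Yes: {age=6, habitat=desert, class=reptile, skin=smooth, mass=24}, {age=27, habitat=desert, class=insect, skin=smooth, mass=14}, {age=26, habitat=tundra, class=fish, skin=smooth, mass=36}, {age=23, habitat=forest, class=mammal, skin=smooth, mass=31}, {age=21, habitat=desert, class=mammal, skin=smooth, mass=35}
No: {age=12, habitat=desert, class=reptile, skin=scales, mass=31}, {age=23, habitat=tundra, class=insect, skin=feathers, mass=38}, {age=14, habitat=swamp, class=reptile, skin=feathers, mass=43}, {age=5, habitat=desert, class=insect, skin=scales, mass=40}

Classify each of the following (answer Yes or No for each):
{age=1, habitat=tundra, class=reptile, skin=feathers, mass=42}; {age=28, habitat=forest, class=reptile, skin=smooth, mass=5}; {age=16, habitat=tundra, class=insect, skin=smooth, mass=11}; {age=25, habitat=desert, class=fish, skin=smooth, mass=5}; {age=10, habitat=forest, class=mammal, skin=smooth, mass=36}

No, Yes, Yes, Yes, Yes

The pattern is that an item is 'Yes' exactly when: skin is smooth.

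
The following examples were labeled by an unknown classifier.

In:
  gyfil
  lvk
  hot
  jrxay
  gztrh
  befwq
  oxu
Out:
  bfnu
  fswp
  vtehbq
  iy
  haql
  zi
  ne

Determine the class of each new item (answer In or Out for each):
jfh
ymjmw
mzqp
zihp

Checking candidate rules against both groups, what survives is: odd length.
jfh → length 3 → In. ymjmw → length 5 → In. mzqp → length 4 → Out. zihp → length 4 → Out.

In, In, Out, Out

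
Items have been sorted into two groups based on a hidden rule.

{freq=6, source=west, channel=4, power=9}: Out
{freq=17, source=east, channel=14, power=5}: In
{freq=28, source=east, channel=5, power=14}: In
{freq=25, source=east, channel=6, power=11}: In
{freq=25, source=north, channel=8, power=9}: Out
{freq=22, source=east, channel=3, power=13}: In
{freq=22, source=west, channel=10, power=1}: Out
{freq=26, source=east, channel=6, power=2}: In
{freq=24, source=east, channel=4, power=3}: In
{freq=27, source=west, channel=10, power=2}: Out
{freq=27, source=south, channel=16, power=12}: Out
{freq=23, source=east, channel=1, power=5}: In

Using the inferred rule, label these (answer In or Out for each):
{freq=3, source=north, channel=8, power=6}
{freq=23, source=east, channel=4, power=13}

Out, In

Looking at the examples, the only property every 'In' case has and every 'Out' case lacks is: source is east.
{freq=3, source=north, channel=8, power=6} → source is north → Out. {freq=23, source=east, channel=4, power=13} → source is east → In.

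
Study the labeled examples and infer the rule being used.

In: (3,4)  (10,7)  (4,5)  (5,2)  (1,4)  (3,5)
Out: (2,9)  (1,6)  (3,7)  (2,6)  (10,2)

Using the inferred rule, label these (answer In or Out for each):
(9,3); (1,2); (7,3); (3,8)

Out, In, Out, Out

A rule that fits every label: |first − second| ≤ 3 — true of each 'In' example, false of each 'Out' one.
(9,3): Out (|9−3| = 6). (1,2): In (|1−2| = 1). (7,3): Out (|7−3| = 4). (3,8): Out (|3−8| = 5).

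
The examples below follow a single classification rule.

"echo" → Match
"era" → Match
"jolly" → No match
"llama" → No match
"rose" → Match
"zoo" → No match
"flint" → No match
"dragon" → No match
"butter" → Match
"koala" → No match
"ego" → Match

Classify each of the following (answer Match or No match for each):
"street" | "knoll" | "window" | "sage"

Match, No match, No match, Match

A rule that fits every label: contains 'e' — true of each 'Match' example, false of each 'No match' one.
Match: "street", since has 'e'.
No match: "knoll", since no 'e'.
No match: "window", since no 'e'.
Match: "sage", since has 'e'.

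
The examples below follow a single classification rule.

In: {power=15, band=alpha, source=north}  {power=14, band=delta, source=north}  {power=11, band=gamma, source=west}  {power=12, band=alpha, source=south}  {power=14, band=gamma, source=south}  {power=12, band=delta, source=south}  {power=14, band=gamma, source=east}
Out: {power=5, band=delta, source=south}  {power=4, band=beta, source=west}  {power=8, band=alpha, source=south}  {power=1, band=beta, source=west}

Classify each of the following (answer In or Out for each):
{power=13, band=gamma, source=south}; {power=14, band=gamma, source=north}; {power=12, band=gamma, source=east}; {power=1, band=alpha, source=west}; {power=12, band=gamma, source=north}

The pattern is that an item is 'In' exactly when: power ≥ 11.
{power=13, band=gamma, source=south} — power = 13, hence In.
{power=14, band=gamma, source=north} — power = 14, hence In.
{power=12, band=gamma, source=east} — power = 12, hence In.
{power=1, band=alpha, source=west} — power = 1, hence Out.
{power=12, band=gamma, source=north} — power = 12, hence In.

In, In, In, Out, In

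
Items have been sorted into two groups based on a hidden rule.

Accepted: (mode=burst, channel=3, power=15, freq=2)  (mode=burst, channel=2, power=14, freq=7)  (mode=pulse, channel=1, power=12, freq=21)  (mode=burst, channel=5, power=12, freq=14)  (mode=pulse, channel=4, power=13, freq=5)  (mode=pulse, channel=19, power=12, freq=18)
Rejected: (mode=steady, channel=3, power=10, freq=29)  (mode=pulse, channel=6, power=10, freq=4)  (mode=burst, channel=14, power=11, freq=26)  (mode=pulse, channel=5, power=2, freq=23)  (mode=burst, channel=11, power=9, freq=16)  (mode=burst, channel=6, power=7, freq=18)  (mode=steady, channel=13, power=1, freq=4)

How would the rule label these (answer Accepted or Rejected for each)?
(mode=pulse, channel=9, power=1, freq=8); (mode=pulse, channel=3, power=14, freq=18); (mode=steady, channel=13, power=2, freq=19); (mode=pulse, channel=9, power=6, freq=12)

Rejected, Accepted, Rejected, Rejected

Every 'Accepted' example satisfies: power ≥ 12. None of the 'Rejected' examples do.
(mode=pulse, channel=9, power=1, freq=8): Rejected (power = 1).
(mode=pulse, channel=3, power=14, freq=18): Accepted (power = 14).
(mode=steady, channel=13, power=2, freq=19): Rejected (power = 2).
(mode=pulse, channel=9, power=6, freq=12): Rejected (power = 6).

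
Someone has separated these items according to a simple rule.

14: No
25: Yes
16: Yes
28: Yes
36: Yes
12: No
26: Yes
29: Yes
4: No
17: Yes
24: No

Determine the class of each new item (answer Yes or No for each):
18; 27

Rule: digit sum ≥ 7. This holds for each 'Yes' example and fails for each 'No' one.
18: digit sum 1+8 = 9 — meets the rule, so Yes. 27: digit sum 2+7 = 9 — meets the rule, so Yes.

Yes, Yes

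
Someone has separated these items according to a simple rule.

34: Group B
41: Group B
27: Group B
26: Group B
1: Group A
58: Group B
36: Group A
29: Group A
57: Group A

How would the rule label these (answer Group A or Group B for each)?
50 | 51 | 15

Group A, Group B, Group A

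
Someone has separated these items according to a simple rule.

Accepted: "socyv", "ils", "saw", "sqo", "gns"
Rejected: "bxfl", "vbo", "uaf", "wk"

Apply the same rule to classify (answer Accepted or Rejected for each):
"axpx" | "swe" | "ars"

Rejected, Accepted, Accepted

All 'Accepted' examples share one property — contains 's' — and every 'Rejected' example lacks it.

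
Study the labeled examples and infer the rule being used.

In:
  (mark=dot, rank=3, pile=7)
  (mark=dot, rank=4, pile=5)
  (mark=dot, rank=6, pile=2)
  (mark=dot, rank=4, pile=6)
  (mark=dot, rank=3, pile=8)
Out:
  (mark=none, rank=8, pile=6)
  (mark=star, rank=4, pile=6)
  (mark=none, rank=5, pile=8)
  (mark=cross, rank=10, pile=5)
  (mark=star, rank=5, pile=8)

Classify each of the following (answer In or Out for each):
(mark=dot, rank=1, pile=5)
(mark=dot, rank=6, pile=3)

The simplest hypothesis consistent with all the labels is: mark is dot.

In, In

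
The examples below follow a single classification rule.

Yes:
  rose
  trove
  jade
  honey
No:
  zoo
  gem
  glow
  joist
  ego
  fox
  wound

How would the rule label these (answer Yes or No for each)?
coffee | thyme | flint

Yes, Yes, No

Every 'Yes' example satisfies: length ≥ 4 AND contains 'e'. None of the 'No' examples do.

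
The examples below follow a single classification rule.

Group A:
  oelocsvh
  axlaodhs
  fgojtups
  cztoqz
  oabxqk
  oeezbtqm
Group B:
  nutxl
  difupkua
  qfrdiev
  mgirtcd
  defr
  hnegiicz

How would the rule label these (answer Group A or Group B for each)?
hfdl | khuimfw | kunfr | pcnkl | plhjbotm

Group B, Group B, Group B, Group B, Group A

Comparing the two groups points to one rule — contains 'o'.
hfdl: Group B (no 'o'). khuimfw: Group B (no 'o'). kunfr: Group B (no 'o'). pcnkl: Group B (no 'o'). plhjbotm: Group A (has 'o').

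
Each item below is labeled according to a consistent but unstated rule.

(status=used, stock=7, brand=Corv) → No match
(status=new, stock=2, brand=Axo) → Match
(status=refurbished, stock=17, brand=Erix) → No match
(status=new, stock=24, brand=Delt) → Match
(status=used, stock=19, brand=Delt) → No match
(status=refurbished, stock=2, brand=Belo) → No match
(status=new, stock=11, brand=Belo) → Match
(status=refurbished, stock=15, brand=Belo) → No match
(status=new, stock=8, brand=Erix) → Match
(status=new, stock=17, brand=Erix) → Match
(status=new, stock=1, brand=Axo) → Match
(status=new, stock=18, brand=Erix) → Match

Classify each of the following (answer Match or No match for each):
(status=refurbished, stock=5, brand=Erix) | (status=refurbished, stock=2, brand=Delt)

All 'Match' examples share one property — status is new — and every 'No match' example lacks it.
(status=refurbished, stock=5, brand=Erix): status is refurbished — does not fit, so No match.
(status=refurbished, stock=2, brand=Delt): status is refurbished — does not fit, so No match.

No match, No match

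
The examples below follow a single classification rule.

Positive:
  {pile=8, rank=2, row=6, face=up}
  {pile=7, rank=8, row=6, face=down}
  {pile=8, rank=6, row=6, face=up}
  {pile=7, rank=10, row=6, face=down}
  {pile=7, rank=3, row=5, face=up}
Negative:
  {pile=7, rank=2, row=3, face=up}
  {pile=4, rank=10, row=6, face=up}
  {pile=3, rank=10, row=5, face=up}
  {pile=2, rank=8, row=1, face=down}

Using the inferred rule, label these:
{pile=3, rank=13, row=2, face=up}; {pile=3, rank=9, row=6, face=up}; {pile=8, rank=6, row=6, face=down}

Negative, Negative, Positive

Rule: row ≥ 5 AND pile ≥ 7. This holds for each 'Positive' example and fails for each 'Negative' one.
{pile=3, rank=13, row=2, face=up}: Negative (row = 2, pile = 3). {pile=3, rank=9, row=6, face=up}: Negative (row = 6, pile = 3). {pile=8, rank=6, row=6, face=down}: Positive (row = 6, pile = 8).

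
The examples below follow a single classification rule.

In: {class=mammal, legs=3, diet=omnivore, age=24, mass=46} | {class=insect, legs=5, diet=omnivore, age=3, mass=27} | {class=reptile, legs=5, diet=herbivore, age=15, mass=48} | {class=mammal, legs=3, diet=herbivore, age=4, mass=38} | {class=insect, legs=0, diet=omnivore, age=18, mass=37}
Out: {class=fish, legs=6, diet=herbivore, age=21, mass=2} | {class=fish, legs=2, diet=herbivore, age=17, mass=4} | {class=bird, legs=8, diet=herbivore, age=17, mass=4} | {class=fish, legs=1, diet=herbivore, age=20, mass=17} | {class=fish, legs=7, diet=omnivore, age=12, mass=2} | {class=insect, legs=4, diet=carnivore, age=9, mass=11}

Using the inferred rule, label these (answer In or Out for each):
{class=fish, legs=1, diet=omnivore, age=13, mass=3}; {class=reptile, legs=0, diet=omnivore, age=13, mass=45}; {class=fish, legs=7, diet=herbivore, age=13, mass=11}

One predicate separates the groups cleanly: mass ≥ 27.
Out: {class=fish, legs=1, diet=omnivore, age=13, mass=3}, since mass = 3. In: {class=reptile, legs=0, diet=omnivore, age=13, mass=45}, since mass = 45. Out: {class=fish, legs=7, diet=herbivore, age=13, mass=11}, since mass = 11.

Out, In, Out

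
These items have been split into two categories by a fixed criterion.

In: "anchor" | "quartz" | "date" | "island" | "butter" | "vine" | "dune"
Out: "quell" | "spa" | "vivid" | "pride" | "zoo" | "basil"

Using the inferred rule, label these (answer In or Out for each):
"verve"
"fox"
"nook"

'In' ⟺ even length.

Out, Out, In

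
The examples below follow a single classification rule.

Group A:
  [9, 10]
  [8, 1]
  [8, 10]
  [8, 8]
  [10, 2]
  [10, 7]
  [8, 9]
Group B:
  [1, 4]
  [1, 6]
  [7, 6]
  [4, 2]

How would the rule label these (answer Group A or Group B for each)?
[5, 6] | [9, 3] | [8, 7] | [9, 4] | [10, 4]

Every 'Group A' example satisfies: first ≥ 8. None of the 'Group B' examples do.
[5, 6] — first 5, hence Group B.
[9, 3] — first 9, hence Group A.
[8, 7] — first 8, hence Group A.
[9, 4] — first 9, hence Group A.
[10, 4] — first 10, hence Group A.

Group B, Group A, Group A, Group A, Group A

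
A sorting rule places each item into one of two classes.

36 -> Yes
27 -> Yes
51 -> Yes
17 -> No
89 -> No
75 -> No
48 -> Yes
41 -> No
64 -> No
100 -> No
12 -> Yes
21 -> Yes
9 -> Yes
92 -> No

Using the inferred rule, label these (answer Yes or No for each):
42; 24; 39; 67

Yes, Yes, Yes, No

The pattern is that an item is 'Yes' exactly when: multiple of 3 AND at most 51.
42 → 42 = 3·14, 42 ≤ 51 → Yes.
24 → 24 = 3·8, 24 ≤ 51 → Yes.
39 → 39 = 3·13, 39 ≤ 51 → Yes.
67 → 67 = 3·22 + 1, 67 > 51 → No.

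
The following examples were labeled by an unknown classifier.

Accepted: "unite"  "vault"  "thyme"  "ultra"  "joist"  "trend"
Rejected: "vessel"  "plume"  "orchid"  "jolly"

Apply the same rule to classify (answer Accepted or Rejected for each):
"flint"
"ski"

Checking candidate rules against both groups, what survives is: contains 't'.
"flint" → has 't' → Accepted.
"ski" → no 't' → Rejected.

Accepted, Rejected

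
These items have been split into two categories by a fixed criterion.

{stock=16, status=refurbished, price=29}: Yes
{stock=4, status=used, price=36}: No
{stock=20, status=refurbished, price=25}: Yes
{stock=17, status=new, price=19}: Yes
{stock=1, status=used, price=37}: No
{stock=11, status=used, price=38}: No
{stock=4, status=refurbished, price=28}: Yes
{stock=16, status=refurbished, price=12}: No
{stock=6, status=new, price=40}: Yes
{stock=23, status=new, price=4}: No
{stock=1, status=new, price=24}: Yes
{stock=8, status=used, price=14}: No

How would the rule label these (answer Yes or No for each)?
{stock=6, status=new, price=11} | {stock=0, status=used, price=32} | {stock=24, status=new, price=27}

No, No, Yes

Rule: status is not used AND price ≥ 14. This holds for each 'Yes' example and fails for each 'No' one.
No: {stock=6, status=new, price=11}, since status is new, price = 11.
No: {stock=0, status=used, price=32}, since status is used, price = 32.
Yes: {stock=24, status=new, price=27}, since status is new, price = 27.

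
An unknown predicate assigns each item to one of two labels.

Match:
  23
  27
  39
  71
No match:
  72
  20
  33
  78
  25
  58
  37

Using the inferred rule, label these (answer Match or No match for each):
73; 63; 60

No match, Match, No match

The rule appears to be: ≡ 3 (mod 4).
73: 73 mod 4 = 1, does not pass → No match.
63: 63 mod 4 = 3, satisfies this → Match.
60: 60 mod 4 = 0, does not pass → No match.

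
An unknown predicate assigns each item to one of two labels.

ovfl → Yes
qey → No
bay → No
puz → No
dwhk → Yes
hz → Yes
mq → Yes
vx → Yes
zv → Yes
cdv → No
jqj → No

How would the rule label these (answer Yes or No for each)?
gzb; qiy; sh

Rule: even length. This holds for each 'Yes' example and fails for each 'No' one.
No: gzb, since length 3.
No: qiy, since length 3.
Yes: sh, since length 2.

No, No, Yes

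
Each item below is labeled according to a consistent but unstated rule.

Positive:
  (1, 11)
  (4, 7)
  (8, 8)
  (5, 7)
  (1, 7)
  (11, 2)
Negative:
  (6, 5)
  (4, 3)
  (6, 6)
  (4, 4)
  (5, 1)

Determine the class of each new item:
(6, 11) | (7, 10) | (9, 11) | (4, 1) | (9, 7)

A rule that fits every label: max ≥ 7 — true of each 'Positive' example, false of each 'Negative' one.
(6, 11) → max 11 → Positive. (7, 10) → max 10 → Positive. (9, 11) → max 11 → Positive. (4, 1) → max 4 → Negative. (9, 7) → max 9 → Positive.

Positive, Positive, Positive, Negative, Positive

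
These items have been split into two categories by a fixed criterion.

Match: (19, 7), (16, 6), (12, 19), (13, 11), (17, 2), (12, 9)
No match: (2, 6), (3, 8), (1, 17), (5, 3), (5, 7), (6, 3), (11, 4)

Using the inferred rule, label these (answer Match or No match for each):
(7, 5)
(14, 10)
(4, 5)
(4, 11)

No match, Match, No match, No match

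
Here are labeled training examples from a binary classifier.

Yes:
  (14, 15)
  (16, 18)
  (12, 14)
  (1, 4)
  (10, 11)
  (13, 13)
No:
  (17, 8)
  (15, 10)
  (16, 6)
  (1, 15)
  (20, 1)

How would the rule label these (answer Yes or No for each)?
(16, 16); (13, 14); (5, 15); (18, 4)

The classifier is using: |first − second| ≤ 3.
(16, 16) → |16−16| = 0 → Yes.
(13, 14) → |13−14| = 1 → Yes.
(5, 15) → |5−15| = 10 → No.
(18, 4) → |18−4| = 14 → No.

Yes, Yes, No, No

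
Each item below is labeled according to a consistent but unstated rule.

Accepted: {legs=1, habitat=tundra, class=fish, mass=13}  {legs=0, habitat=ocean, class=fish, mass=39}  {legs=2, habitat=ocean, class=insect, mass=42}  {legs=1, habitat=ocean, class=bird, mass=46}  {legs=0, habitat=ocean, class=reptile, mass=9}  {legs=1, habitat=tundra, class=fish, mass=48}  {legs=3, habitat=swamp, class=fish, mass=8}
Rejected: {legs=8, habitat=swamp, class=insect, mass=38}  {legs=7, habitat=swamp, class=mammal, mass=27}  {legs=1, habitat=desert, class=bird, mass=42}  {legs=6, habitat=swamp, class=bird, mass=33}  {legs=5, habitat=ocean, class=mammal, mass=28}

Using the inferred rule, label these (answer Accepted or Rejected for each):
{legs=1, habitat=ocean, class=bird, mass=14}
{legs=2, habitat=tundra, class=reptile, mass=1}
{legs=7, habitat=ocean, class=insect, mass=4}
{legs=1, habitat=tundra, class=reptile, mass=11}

Accepted, Accepted, Rejected, Accepted

Rule: habitat is not desert AND legs ≤ 3. This holds for each 'Accepted' example and fails for each 'Rejected' one.
{legs=1, habitat=ocean, class=bird, mass=14} → habitat is ocean, legs = 1 → Accepted. {legs=2, habitat=tundra, class=reptile, mass=1} → habitat is tundra, legs = 2 → Accepted. {legs=7, habitat=ocean, class=insect, mass=4} → habitat is ocean, legs = 7 → Rejected. {legs=1, habitat=tundra, class=reptile, mass=11} → habitat is tundra, legs = 1 → Accepted.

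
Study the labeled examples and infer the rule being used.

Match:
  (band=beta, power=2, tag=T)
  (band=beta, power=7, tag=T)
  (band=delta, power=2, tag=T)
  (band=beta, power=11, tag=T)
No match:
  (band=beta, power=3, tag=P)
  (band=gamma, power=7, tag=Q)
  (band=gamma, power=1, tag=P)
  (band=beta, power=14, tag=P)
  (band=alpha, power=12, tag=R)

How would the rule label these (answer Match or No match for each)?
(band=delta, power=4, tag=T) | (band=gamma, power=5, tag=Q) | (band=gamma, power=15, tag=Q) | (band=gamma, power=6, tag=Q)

Every 'Match' example satisfies: tag is T. None of the 'No match' examples do.
Match: (band=delta, power=4, tag=T), since tag is T.
No match: (band=gamma, power=5, tag=Q), since tag is Q.
No match: (band=gamma, power=15, tag=Q), since tag is Q.
No match: (band=gamma, power=6, tag=Q), since tag is Q.

Match, No match, No match, No match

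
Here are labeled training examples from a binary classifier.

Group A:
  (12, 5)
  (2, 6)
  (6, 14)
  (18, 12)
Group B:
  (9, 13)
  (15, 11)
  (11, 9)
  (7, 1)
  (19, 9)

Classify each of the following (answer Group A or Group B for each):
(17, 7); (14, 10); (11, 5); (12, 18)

Group B, Group A, Group B, Group A

The classifier is using: first is even.
(17, 7): first 17 — does not fit, so Group B.
(14, 10): first 14 — passes, so Group A.
(11, 5): first 11 — does not fit, so Group B.
(12, 18): first 12 — passes, so Group A.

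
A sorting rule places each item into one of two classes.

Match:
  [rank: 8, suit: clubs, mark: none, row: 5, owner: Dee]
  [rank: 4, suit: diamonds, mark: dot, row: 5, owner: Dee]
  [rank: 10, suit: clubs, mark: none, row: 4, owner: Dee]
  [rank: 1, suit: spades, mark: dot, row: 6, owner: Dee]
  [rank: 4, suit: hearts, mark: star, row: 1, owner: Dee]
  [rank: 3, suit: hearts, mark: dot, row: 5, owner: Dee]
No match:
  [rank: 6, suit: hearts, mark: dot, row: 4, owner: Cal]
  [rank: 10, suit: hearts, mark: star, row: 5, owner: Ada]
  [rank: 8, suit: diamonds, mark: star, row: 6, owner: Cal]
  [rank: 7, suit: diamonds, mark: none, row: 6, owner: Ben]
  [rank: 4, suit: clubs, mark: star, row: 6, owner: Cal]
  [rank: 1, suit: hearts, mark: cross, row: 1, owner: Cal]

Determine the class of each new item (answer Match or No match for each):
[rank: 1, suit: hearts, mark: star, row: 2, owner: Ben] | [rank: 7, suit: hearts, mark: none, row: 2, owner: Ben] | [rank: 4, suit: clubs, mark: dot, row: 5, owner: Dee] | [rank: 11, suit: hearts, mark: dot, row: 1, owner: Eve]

The pattern is that an item is 'Match' exactly when: owner is Dee.
No match: [rank: 1, suit: hearts, mark: star, row: 2, owner: Ben], since owner is Ben.
No match: [rank: 7, suit: hearts, mark: none, row: 2, owner: Ben], since owner is Ben.
Match: [rank: 4, suit: clubs, mark: dot, row: 5, owner: Dee], since owner is Dee.
No match: [rank: 11, suit: hearts, mark: dot, row: 1, owner: Eve], since owner is Eve.

No match, No match, Match, No match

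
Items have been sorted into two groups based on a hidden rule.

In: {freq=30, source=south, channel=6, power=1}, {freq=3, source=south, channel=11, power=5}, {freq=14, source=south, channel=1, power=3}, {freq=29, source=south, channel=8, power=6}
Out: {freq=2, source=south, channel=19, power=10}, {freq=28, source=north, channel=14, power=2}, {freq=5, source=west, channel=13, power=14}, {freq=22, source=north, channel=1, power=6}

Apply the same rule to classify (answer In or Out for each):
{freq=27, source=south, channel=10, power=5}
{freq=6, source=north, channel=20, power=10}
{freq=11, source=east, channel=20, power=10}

The simplest hypothesis consistent with all the labels is: source is south AND freq ≥ 3.

In, Out, Out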